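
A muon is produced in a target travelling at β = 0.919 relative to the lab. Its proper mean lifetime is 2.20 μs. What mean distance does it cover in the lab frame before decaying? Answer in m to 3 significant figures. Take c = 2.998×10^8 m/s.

d ≈ 1540 m

γ = 1/√(1 − 0.919²) = 2.5364
Dilated lifetime: Δt = γτ₀ = 2.5364 × 2.20 μs = 5.5801 μs
d = vΔt = 0.919c × 5.5801 μs = 2.7552×10^8 m/s × 5.5801×10^-6 s = 1540 m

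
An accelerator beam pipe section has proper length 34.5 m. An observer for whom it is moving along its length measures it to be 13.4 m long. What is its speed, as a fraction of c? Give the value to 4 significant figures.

γ = L₀/L = 34.5/13.4 = 2.57463
β = √(1 − 1/γ²) = 0.9215

β ≈ 0.9215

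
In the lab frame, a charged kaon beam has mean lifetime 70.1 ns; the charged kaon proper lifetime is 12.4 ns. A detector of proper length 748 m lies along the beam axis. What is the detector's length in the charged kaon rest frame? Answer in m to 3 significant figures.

Time dilation ⇒ γ = Δt/τ₀ = 70.1/12.4 = 5.6532
Length contraction: L = L₀/γ = 748/5.6532 = 132 m

L ≈ 132 m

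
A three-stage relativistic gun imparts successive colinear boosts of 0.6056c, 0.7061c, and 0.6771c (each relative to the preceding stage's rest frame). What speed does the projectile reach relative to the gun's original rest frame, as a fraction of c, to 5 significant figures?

Compose boost 2: (0.7061 + 0.6056)/(1 + 0.7061×0.6056) = 1.3117/1.427614 = 0.9188057
Compose boost 3: (0.6771 + 0.9188057)/(1 + 0.6771×0.9188057) = 1.595906/1.622123 = 0.98384

u ≈ 0.98384c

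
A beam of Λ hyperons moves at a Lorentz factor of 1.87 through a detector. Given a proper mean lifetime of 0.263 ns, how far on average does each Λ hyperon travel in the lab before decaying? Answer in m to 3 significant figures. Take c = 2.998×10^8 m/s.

d ≈ 0.125 m

β = √(1 − 1/γ²) = √(1 − 1/1.87²) = 0.84500
Dilated lifetime: Δt = γτ₀ = 1.87 × 0.263 ns = 0.49181 ns
d = vΔt = 0.84500c × 0.49181 ns = 2.5333×10^8 m/s × 4.9181×10^-10 s = 0.125 m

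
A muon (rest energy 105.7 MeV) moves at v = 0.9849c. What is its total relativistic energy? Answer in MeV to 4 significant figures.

E ≈ 610.5 MeV

γ = 1/√(1 − 0.9849²) = 5.77620
E = γm₀c² = 5.77620 × 105.7 MeV = 610.5 MeV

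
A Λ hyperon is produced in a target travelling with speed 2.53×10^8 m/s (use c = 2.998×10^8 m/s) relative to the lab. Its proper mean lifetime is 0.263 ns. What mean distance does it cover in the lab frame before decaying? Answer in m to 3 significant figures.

β = v/c = 2.53×10^8 / 2.998×10^8 = 0.84390
γ = 1/√(1 − 0.84390²) = 1.8639
Dilated lifetime: Δt = γτ₀ = 1.8639 × 0.263 ns = 0.49021 ns
d = vΔt = 0.84390c × 0.49021 ns = 2.5300×10^8 m/s × 4.9021×10^-10 s = 0.124 m

d ≈ 0.124 m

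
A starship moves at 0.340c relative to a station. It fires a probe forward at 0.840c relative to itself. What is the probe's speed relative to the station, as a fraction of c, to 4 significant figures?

u ≈ 0.9179c

Relativistic velocity addition: u = (u' + v)/(1 + u'v/c²)
= (0.840 + 0.340)/(1 + 0.840×0.340) = 1.180/1.28560 = 0.9179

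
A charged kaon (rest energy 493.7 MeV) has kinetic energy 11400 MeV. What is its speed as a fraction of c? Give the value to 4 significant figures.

β ≈ 0.9991

γ = 1 + K/(m₀c²) = 1 + 11400/493.7 = 24.0909
β = √(1 − 1/γ²) = 0.9991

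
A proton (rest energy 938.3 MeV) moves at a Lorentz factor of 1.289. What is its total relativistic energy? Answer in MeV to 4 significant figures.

γ = 1.289 (given)
E = γm₀c² = 1.289 × 938.3 MeV = 1209 MeV

E ≈ 1209 MeV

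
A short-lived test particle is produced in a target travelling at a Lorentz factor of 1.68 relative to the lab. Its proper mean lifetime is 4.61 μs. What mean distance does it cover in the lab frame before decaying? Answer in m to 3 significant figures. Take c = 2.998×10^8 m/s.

d ≈ 1870 m

β = √(1 − 1/γ²) = √(1 − 1/1.68²) = 0.80355
Dilated lifetime: Δt = γτ₀ = 1.68 × 4.61 μs = 7.7448 μs
d = vΔt = 0.80355c × 7.7448 μs = 2.4090×10^8 m/s × 7.7448×10^-6 s = 1870 m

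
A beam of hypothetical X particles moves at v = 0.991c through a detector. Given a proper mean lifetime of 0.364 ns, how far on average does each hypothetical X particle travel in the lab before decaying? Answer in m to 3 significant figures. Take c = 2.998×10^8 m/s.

d ≈ 0.808 m

γ = 1/√(1 − 0.991²) = 7.4704
Dilated lifetime: Δt = γτ₀ = 7.4704 × 0.364 ns = 2.7192 ns
d = vΔt = 0.991c × 2.7192 ns = 2.9710×10^8 m/s × 2.7192×10^-9 s = 0.808 m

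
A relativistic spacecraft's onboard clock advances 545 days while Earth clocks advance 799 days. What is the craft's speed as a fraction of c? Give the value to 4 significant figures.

β ≈ 0.7313

γ = Δt/τ₀ = 799/545 = 1.46606
β = √(1 − 1/γ²) = √(1 − 1/1.46606²) = 0.7313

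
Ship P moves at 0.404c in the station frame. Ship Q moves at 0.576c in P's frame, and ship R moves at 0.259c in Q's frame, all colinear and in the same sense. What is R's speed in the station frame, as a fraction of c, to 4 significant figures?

u ≈ 0.8740c

Compose boost 2: (0.576 + 0.404)/(1 + 0.576×0.404) = 0.9800/1.23270 = 0.795000
Compose boost 3: (0.259 + 0.795000)/(1 + 0.259×0.795000) = 1.05400/1.20591 = 0.8740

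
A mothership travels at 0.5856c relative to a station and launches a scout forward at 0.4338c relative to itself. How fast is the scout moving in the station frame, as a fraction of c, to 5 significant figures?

Compose boost 2: (0.4338 + 0.5856)/(1 + 0.4338×0.5856) = 1.0194/1.254033 = 0.81290

u ≈ 0.81290c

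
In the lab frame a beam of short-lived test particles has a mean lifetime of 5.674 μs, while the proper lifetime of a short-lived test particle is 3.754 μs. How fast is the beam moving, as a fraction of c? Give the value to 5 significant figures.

γ = Δt/τ₀ = 5.674/3.754 = 1.511454
β = √(1 − 1/γ²) = √(1 − 1/1.511454²) = 0.74984

β ≈ 0.74984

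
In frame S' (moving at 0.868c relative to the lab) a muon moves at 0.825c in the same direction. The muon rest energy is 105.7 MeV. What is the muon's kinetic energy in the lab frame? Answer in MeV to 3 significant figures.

K ≈ 541 MeV

u_lab = (0.825 + 0.868)/(1 + 0.825×0.868) = 0.986539
γ = 1/√(1 − 0.986539²) = 6.1153
K = (γ − 1)m₀c² = (6.1153 − 1) × 105.7 = 5.1153 × 105.7 = 541 MeV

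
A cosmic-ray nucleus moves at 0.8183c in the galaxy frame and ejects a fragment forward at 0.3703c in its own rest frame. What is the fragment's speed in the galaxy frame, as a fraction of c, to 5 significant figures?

Compose boost 2: (0.3703 + 0.8183)/(1 + 0.3703×0.8183) = 1.1886/1.303016 = 0.91219

u ≈ 0.91219c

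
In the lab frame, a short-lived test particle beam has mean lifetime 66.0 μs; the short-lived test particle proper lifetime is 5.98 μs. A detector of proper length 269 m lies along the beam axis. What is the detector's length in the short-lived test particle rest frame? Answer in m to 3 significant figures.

L ≈ 24.4 m

Time dilation ⇒ γ = Δt/τ₀ = 66.0/5.98 = 11.037
Length contraction: L = L₀/γ = 269/11.037 = 24.4 m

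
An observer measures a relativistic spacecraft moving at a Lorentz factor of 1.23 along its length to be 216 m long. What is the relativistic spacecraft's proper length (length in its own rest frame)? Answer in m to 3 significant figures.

γ = 1.23 (given)
L₀ = γL = 1.23 × 216 = 266 m

L₀ ≈ 266 m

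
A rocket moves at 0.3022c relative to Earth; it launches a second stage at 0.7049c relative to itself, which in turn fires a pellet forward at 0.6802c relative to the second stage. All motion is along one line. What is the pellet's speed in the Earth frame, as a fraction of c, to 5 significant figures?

u ≈ 0.96530c

Compose boost 2: (0.7049 + 0.3022)/(1 + 0.7049×0.3022) = 1.0071/1.213021 = 0.8302413
Compose boost 3: (0.6802 + 0.8302413)/(1 + 0.6802×0.8302413) = 1.510441/1.564730 = 0.96530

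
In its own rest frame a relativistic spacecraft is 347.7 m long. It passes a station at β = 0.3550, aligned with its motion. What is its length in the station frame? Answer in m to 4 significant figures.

γ = 1/√(1 − 0.3550²) = 1.06967
Length contraction: L = L₀/γ = 347.7/1.06967 = 325.1 m

L ≈ 325.1 m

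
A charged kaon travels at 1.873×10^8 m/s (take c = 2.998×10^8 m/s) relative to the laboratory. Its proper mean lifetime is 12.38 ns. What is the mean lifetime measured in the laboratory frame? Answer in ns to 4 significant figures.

Δt ≈ 15.86 ns

β = v/c = 1.873×10^8 / 2.998×10^8 = 0.624750
γ = 1/√(1 − 0.624750²) = 1.28070
Time dilation: Δt = γτ₀ = 1.28070 × 12.38 ns = 15.86 ns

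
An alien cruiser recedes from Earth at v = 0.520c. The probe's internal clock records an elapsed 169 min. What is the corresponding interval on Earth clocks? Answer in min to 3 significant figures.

Δt ≈ 198 min

γ = 1/√(1 − 0.520²) = 1.1707
Time dilation: Δt = γτ₀ = 1.1707 × 169 min = 198 min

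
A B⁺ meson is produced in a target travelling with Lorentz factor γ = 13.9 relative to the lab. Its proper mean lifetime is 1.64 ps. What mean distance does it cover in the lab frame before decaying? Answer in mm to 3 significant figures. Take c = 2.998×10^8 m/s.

d ≈ 6.82 mm

β = √(1 − 1/γ²) = √(1 − 1/13.9²) = 0.99741
Dilated lifetime: Δt = γτ₀ = 13.9 × 1.64 ps = 22.796 ps
d = vΔt = 0.99741c × 22.796 ps = 2.9902×10^8 m/s × 2.2796×10^-11 s = 6.82 mm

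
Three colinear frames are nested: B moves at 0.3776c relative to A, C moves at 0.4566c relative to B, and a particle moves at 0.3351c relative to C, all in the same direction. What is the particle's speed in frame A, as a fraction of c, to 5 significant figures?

u ≈ 0.84512c

Compose boost 2: (0.4566 + 0.3776)/(1 + 0.4566×0.3776) = 0.83420/1.172412 = 0.7115245
Compose boost 3: (0.3351 + 0.7115245)/(1 + 0.3351×0.7115245) = 1.046625/1.238432 = 0.84512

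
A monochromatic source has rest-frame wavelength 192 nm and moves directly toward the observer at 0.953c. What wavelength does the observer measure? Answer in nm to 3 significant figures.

Relativistic Doppler: λ_obs = λ_src √((1−β)/(1+β))
= 192 × √(0.047000/1.9530) = 192 × 0.15513 = 29.8 nm

λ_obs ≈ 29.8 nm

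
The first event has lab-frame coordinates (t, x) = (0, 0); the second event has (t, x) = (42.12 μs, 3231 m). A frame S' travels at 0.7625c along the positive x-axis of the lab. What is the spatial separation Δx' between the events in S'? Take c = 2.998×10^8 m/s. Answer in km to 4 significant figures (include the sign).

γ = 1/√(1 − 0.7625²) = 1.54562
Δx' = γ(Δx − vΔt) = 1.54562 × (3231 m − 0.7625×(2.998×10^8 m/s)×42.12×10^-6 s)
= 1.54562 × (-6397.53 m) = -9.888 km

Δx' ≈ -9.888 km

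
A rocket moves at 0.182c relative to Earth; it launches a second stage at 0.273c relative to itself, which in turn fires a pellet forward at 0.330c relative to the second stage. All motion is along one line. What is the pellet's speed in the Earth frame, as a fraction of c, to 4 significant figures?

u ≈ 0.6679c

Compose boost 2: (0.273 + 0.182)/(1 + 0.273×0.182) = 0.4550/1.04969 = 0.433463
Compose boost 3: (0.330 + 0.433463)/(1 + 0.330×0.433463) = 0.763463/1.14304 = 0.6679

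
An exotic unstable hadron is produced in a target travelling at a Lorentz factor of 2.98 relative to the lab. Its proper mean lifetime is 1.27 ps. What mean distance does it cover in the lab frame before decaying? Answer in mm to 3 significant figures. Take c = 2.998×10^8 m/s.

d ≈ 1.07 mm

β = √(1 − 1/γ²) = √(1 − 1/2.98²) = 0.94202
Dilated lifetime: Δt = γτ₀ = 2.98 × 1.27 ps = 3.7846 ps
d = vΔt = 0.94202c × 3.7846 ps = 2.8242×10^8 m/s × 3.7846×10^-12 s = 1.07 mm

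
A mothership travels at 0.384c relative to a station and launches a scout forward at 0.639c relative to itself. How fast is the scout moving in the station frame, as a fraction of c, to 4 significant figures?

Compose boost 2: (0.639 + 0.384)/(1 + 0.639×0.384) = 1.023/1.24538 = 0.8214

u ≈ 0.8214c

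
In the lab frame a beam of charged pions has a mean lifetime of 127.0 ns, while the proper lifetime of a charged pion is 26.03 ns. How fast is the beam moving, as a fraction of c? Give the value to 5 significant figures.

β ≈ 0.97877

γ = Δt/τ₀ = 127.0/26.03 = 4.878986
β = √(1 − 1/γ²) = √(1 − 1/4.878986²) = 0.97877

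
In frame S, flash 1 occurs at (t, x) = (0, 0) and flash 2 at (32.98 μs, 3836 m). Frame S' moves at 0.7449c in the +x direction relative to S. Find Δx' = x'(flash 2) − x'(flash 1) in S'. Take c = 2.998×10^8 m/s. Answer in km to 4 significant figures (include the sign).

γ = 1/√(1 − 0.7449²) = 1.49885
Δx' = γ(Δx − vΔt) = 1.49885 × (3836 m − 0.7449×(2.998×10^8 m/s)×32.98×10^-6 s)
= 1.49885 × (-3529.13 m) = -5.290 km

Δx' ≈ -5.290 km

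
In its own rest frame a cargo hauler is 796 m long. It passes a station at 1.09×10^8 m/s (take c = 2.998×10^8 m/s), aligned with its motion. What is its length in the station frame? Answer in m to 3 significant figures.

L ≈ 742 m

β = v/c = 1.09×10^8 / 2.998×10^8 = 0.36358
γ = 1/√(1 − 0.36358²) = 1.0735
Length contraction: L = L₀/γ = 796/1.0735 = 742 m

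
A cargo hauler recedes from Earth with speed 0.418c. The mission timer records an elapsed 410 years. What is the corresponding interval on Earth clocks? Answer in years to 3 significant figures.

γ = 1/√(1 − 0.418²) = 1.1008
Time dilation: Δt = γτ₀ = 1.1008 × 410 years = 451 years

Δt ≈ 451 years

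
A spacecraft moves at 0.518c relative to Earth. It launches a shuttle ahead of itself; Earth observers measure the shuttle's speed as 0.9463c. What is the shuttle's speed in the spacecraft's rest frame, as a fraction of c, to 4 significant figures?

u' ≈ 0.8401c

Inverse velocity addition: u' = (u − v)/(1 − uv/c²)
= (0.9463 − 0.518)/(1 − 0.9463×0.518) = 0.4283/0.509817 = 0.8401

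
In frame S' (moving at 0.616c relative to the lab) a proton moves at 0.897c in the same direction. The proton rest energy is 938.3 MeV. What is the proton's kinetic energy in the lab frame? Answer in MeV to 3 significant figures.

K ≈ 3250 MeV

u_lab = (0.897 + 0.616)/(1 + 0.897×0.616) = 0.974525
γ = 1/√(1 − 0.974525²) = 4.4587
K = (γ − 1)m₀c² = (4.4587 − 1) × 938.3 = 3.4587 × 938.3 = 3250 MeV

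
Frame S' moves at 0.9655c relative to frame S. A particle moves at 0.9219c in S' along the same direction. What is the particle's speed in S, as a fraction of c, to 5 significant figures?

u ≈ 0.99857c

Relativistic velocity addition: u = (u' + v)/(1 + u'v/c²)
= (0.9219 + 0.9655)/(1 + 0.9219×0.9655) = 1.8874/1.890094 = 0.99857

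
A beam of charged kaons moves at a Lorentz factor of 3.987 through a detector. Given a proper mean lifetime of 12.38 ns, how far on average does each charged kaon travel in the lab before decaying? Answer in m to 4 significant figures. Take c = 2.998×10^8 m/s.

d ≈ 14.32 m

β = √(1 − 1/γ²) = √(1 − 1/3.987²) = 0.968035
Dilated lifetime: Δt = γτ₀ = 3.987 × 12.38 ns = 49.3591 ns
d = vΔt = 0.968035c × 49.3591 ns = 2.90217×10^8 m/s × 4.93591×10^-8 s = 14.32 m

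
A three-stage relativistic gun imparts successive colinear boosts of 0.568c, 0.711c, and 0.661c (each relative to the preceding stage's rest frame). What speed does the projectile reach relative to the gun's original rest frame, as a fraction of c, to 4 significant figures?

u ≈ 0.9812c

Compose boost 2: (0.711 + 0.568)/(1 + 0.711×0.568) = 1.279/1.40385 = 0.911067
Compose boost 3: (0.661 + 0.911067)/(1 + 0.661×0.911067) = 1.57207/1.60222 = 0.9812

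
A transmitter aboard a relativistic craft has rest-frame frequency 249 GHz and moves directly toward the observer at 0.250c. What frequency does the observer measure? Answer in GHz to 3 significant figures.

Relativistic Doppler: f_obs = f_src √((1+β)/(1−β))
= 249 × √(1.2500/0.75000) = 249 × 1.2910 = 321 GHz

f_obs ≈ 321 GHz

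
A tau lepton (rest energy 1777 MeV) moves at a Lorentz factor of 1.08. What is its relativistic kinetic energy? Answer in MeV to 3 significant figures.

K ≈ 142 MeV

γ = 1.08 (given)
K = (γ − 1)m₀c² = (1.08 − 1) × 1777 MeV = 0.080000 × 1777 MeV = 142 MeV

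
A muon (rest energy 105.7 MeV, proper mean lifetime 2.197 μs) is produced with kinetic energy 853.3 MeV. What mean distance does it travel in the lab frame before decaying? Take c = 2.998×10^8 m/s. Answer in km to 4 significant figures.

d ≈ 5.940 km

γ = 1 + K/(m₀c²) = 1 + 853.3/105.7 = 9.07285
β = √(1 − 1/γ²) = 0.993907
Dilated lifetime: γτ₀ = 9.07285 × 2.197 μs = 19.9330 μs
d = βc·γτ₀ = 0.993907 × (2.998×10^8 m/s) × 1.99330×10^-5 s = 5.940 km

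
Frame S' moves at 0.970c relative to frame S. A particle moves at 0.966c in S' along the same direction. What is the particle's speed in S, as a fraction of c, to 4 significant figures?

u ≈ 0.9995c

Relativistic velocity addition: u = (u' + v)/(1 + u'v/c²)
= (0.966 + 0.970)/(1 + 0.966×0.970) = 1.936/1.93702 = 0.9995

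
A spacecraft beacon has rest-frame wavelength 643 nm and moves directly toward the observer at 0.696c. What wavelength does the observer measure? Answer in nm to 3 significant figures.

λ_obs ≈ 272 nm

Relativistic Doppler: λ_obs = λ_src √((1−β)/(1+β))
= 643 × √(0.30400/1.6960) = 643 × 0.42337 = 272 nm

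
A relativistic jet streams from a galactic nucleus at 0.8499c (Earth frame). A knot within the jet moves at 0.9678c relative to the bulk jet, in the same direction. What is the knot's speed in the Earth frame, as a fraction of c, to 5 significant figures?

Relativistic velocity addition: u = (u' + v)/(1 + u'v/c²)
= (0.9678 + 0.8499)/(1 + 0.9678×0.8499) = 1.8177/1.822533 = 0.99735

u ≈ 0.99735c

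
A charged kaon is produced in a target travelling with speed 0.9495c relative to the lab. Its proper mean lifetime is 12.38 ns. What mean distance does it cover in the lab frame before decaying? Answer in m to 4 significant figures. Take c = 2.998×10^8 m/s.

d ≈ 11.23 m

γ = 1/√(1 − 0.9495²) = 3.18708
Dilated lifetime: Δt = γτ₀ = 3.18708 × 12.38 ns = 39.4560 ns
d = vΔt = 0.9495c × 39.4560 ns = 2.84660×10^8 m/s × 3.94560×10^-8 s = 11.23 m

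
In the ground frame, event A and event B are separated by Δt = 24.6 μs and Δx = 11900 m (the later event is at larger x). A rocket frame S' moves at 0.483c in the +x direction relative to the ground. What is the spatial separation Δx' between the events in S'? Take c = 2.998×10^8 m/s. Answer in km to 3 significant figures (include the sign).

Δx' ≈ 9.52 km

γ = 1/√(1 − 0.483²) = 1.1420
Δx' = γ(Δx − vΔt) = 1.1420 × (11900 m − 0.483×(2.998×10^8 m/s)×24.6×10^-6 s)
= 1.1420 × (8337.8 m) = 9.52 km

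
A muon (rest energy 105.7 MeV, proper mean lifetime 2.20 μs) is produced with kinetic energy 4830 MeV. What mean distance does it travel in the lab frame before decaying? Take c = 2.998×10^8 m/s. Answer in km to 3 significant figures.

γ = 1 + K/(m₀c²) = 1 + 4830/105.7 = 46.695
β = √(1 − 1/γ²) = 0.99977
Dilated lifetime: γτ₀ = 46.695 × 2.20 μs = 102.73 μs
d = βc·γτ₀ = 0.99977 × (2.998×10^8 m/s) × 0.00010273 s = 30.8 km

d ≈ 30.8 km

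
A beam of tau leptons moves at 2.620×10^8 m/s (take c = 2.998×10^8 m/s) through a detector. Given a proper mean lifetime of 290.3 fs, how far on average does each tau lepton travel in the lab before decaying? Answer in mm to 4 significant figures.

β = v/c = 2.620×10^8 / 2.998×10^8 = 0.873916
γ = 1/√(1 − 0.873916²) = 2.05729
Dilated lifetime: Δt = γτ₀ = 2.05729 × 290.3 fs = 597.230 fs
d = vΔt = 0.873916c × 597.230 fs = 2.62000×10^8 m/s × 5.97230×10^-13 s = 0.1565 mm

d ≈ 0.1565 mm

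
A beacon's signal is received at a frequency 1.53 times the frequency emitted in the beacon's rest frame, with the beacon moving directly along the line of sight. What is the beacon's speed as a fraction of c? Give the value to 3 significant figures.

β ≈ 0.401

f_obs/f_src = √((1+β)/(1−β)) = 1.53  ⇒  (1+β)/(1−β) = 2.3409
β = |1 − D²|/(1 + D²) = |1 − 2.3409|/(1 + 2.3409) = 0.401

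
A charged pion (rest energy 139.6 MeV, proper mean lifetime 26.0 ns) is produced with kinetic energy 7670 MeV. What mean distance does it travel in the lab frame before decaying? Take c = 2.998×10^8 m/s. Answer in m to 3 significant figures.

γ = 1 + K/(m₀c²) = 1 + 7670/139.6 = 55.943
β = √(1 − 1/γ²) = 0.99984
Dilated lifetime: γτ₀ = 55.943 × 26.0 ns = 1454.5 ns
d = βc·γτ₀ = 0.99984 × (2.998×10^8 m/s) × 1.4545×10^-6 s = 436 m

d ≈ 436 m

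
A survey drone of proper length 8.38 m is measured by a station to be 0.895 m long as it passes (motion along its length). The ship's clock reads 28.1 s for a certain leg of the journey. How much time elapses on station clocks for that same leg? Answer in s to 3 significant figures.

Δt ≈ 263 s

Length contraction ⇒ γ = L₀/L = 8.38/0.895 = 9.3631
Time dilation: Δt = γτ₀ = 9.3631 × 28.1 s = 263 s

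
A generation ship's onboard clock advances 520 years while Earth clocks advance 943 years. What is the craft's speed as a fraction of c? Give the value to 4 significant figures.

β ≈ 0.8342

γ = Δt/τ₀ = 943/520 = 1.81346
β = √(1 − 1/γ²) = √(1 − 1/1.81346²) = 0.8342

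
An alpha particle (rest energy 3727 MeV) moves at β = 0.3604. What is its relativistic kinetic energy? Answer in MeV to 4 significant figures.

K ≈ 268.5 MeV

γ = 1/√(1 − 0.3604²) = 1.07204
K = (γ − 1)m₀c² = (1.07204 − 1) × 3727 MeV = 0.0720436 × 3727 MeV = 268.5 MeV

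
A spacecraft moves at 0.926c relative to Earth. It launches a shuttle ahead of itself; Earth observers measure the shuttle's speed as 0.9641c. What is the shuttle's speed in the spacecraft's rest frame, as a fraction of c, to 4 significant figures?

u' ≈ 0.3553c

Inverse velocity addition: u' = (u − v)/(1 − uv/c²)
= (0.9641 − 0.926)/(1 − 0.9641×0.926) = 0.03810/0.107243 = 0.3553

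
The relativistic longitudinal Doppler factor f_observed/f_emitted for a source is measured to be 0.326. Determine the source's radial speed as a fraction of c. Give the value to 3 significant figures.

f_obs/f_src = √((1−β)/(1+β)) = 0.326  ⇒  (1−β)/(1+β) = 0.10628
β = |1 − D²|/(1 + D²) = |1 − 0.10628|/(1 + 0.10628) = 0.808

β ≈ 0.808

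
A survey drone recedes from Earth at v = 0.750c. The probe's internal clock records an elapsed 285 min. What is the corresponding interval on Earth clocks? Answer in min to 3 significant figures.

Δt ≈ 431 min

γ = 1/√(1 − 0.750²) = 1.5119
Time dilation: Δt = γτ₀ = 1.5119 × 285 min = 431 min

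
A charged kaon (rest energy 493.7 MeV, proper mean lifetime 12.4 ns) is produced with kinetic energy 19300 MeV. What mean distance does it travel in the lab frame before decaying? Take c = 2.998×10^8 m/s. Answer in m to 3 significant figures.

d ≈ 149 m

γ = 1 + K/(m₀c²) = 1 + 19300/493.7 = 40.093
β = √(1 − 1/γ²) = 0.99969
Dilated lifetime: γτ₀ = 40.093 × 12.4 ns = 497.15 ns
d = βc·γτ₀ = 0.99969 × (2.998×10^8 m/s) × 4.9715×10^-7 s = 149 m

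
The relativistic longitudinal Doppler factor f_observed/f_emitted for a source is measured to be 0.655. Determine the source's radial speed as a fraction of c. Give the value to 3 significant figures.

f_obs/f_src = √((1−β)/(1+β)) = 0.655  ⇒  (1−β)/(1+β) = 0.42903
β = |1 − D²|/(1 + D²) = |1 − 0.42903|/(1 + 0.42903) = 0.400

β ≈ 0.400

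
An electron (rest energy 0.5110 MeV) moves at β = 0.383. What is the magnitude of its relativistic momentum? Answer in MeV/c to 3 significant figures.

p ≈ 0.212 MeV/c

γ = 1/√(1 − 0.383²) = 1.0825
p = γβm₀c = 1.0825 × 0.383 × 0.5110 MeV/c = 0.212 MeV/c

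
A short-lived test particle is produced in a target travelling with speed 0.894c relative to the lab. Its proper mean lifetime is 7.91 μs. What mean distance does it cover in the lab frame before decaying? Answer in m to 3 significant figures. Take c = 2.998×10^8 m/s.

γ = 1/√(1 − 0.894²) = 2.2318
Dilated lifetime: Δt = γτ₀ = 2.2318 × 7.91 μs = 17.654 μs
d = vΔt = 0.894c × 17.654 μs = 2.6802×10^8 m/s × 1.7654×10^-5 s = 4730 m

d ≈ 4730 m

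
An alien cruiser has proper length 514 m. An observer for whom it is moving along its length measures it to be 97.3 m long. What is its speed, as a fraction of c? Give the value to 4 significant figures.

γ = L₀/L = 514/97.3 = 5.28263
β = √(1 − 1/γ²) = 0.9819

β ≈ 0.9819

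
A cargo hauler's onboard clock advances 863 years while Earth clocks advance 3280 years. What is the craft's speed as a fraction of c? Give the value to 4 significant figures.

γ = Δt/τ₀ = 3280/863 = 3.80070
β = √(1 − 1/γ²) = √(1 − 1/3.80070²) = 0.9648

β ≈ 0.9648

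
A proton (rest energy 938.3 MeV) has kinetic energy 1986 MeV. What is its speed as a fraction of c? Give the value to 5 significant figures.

β ≈ 0.94713

γ = 1 + K/(m₀c²) = 1 + 1986/938.3 = 3.116594
β = √(1 − 1/γ²) = 0.94713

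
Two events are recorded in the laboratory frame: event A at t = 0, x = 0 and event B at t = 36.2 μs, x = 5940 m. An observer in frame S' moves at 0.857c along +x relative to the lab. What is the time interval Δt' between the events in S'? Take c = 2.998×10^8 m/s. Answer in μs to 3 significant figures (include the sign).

γ = 1/√(1 − 0.857²) = 1.9406
Δt' = γ(Δt − vΔx/c²) = 1.9406 × (36.2 μs − 0.857×5940 m / (2.998×10^8 m/s))
= 1.9406 × (19.220 μs) = 37.3 μs

Δt' ≈ 37.3 μs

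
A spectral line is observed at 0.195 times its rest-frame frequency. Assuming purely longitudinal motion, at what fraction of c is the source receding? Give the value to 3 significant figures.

β ≈ 0.927

f_obs/f_src = √((1−β)/(1+β)) = 0.195  ⇒  (1−β)/(1+β) = 0.038025
β = |1 − D²|/(1 + D²) = |1 − 0.038025|/(1 + 0.038025) = 0.927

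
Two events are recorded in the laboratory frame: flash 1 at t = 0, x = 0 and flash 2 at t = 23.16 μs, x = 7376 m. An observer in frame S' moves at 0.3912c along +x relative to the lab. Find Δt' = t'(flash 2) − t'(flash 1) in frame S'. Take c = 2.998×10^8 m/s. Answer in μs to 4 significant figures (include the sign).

γ = 1/√(1 − 0.3912²) = 1.08660
Δt' = γ(Δt − vΔx/c²) = 1.08660 × (23.16 μs − 0.3912×7376 m / (2.998×10^8 m/s))
= 1.08660 × (13.5353 μs) = 14.71 μs

Δt' ≈ 14.71 μs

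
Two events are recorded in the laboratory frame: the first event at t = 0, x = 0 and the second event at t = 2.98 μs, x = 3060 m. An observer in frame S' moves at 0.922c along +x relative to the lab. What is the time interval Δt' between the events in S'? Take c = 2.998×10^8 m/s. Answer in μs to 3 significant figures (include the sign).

Δt' ≈ -16.6 μs

γ = 1/√(1 − 0.922²) = 2.5827
Δt' = γ(Δt − vΔx/c²) = 2.5827 × (2.98 μs − 0.922×3060 m / (2.998×10^8 m/s))
= 2.5827 × (-6.4307 μs) = -16.6 μs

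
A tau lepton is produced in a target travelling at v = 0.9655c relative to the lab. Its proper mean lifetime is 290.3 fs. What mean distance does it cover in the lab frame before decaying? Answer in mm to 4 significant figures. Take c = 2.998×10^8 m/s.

γ = 1/√(1 − 0.9655²) = 3.84020
Dilated lifetime: Δt = γτ₀ = 3.84020 × 290.3 fs = 1114.81 fs
d = vΔt = 0.9655c × 1114.81 fs = 2.89457×10^8 m/s × 1.11481×10^-12 s = 0.3227 mm

d ≈ 0.3227 mm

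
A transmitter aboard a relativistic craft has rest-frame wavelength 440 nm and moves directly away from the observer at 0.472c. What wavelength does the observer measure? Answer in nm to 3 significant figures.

Relativistic Doppler: λ_obs = λ_src √((1+β)/(1−β))
= 440 × √(1.4720/0.52800) = 440 × 1.6697 = 735 nm

λ_obs ≈ 735 nm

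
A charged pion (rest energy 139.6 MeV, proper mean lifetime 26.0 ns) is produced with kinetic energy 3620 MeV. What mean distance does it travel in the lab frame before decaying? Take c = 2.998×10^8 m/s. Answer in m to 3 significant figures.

γ = 1 + K/(m₀c²) = 1 + 3620/139.6 = 26.931
β = √(1 − 1/γ²) = 0.99931
Dilated lifetime: γτ₀ = 26.931 × 26.0 ns = 700.21 ns
d = βc·γτ₀ = 0.99931 × (2.998×10^8 m/s) × 7.0021×10^-7 s = 210 m

d ≈ 210 m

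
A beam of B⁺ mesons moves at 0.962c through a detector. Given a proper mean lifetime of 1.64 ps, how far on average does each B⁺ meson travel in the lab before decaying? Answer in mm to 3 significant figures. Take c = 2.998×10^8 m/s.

γ = 1/√(1 − 0.962²) = 3.6623
Dilated lifetime: Δt = γτ₀ = 3.6623 × 1.64 ps = 6.0062 ps
d = vΔt = 0.962c × 6.0062 ps = 2.8841×10^8 m/s × 6.0062×10^-12 s = 1.73 mm

d ≈ 1.73 mm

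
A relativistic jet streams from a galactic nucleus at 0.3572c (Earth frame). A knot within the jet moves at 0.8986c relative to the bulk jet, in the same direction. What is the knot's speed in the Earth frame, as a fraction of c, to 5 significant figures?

u ≈ 0.95066c

Relativistic velocity addition: u = (u' + v)/(1 + u'v/c²)
= (0.8986 + 0.3572)/(1 + 0.8986×0.3572) = 1.2558/1.320980 = 0.95066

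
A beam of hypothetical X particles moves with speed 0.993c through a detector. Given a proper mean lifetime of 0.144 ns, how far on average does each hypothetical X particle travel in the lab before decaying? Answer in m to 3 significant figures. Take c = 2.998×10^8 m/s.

γ = 1/√(1 − 0.993²) = 8.4664
Dilated lifetime: Δt = γτ₀ = 8.4664 × 0.144 ns = 1.2192 ns
d = vΔt = 0.993c × 1.2192 ns = 2.9770×10^8 m/s × 1.2192×10^-9 s = 0.363 m

d ≈ 0.363 m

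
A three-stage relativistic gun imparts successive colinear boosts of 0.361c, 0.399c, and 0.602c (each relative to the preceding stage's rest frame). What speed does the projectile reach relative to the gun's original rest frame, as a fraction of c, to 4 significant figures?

u ≈ 0.9046c

Compose boost 2: (0.399 + 0.361)/(1 + 0.399×0.361) = 0.7600/1.14404 = 0.664313
Compose boost 3: (0.602 + 0.664313)/(1 + 0.602×0.664313) = 1.26631/1.39992 = 0.9046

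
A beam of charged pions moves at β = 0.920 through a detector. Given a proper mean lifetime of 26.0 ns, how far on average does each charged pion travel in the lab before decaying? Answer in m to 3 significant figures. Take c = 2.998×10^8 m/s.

d ≈ 18.3 m

γ = 1/√(1 − 0.920²) = 2.5516
Dilated lifetime: Δt = γτ₀ = 2.5516 × 26.0 ns = 66.340 ns
d = vΔt = 0.920c × 66.340 ns = 2.7582×10^8 m/s × 6.6340×10^-8 s = 18.3 m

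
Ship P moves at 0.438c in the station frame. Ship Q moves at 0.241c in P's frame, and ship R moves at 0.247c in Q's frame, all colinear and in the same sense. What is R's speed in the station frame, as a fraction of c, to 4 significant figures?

u ≈ 0.7477c

Compose boost 2: (0.241 + 0.438)/(1 + 0.241×0.438) = 0.6790/1.10556 = 0.614169
Compose boost 3: (0.247 + 0.614169)/(1 + 0.247×0.614169) = 0.861169/1.15170 = 0.7477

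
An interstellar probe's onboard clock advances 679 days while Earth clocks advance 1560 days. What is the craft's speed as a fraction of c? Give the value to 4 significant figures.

γ = Δt/τ₀ = 1560/679 = 2.29750
β = √(1 − 1/γ²) = √(1 − 1/2.29750²) = 0.9003

β ≈ 0.9003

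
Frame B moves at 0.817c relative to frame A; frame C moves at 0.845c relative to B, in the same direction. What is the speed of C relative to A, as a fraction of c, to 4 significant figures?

Compose boost 2: (0.845 + 0.817)/(1 + 0.845×0.817) = 1.662/1.69036 = 0.9832

u ≈ 0.9832c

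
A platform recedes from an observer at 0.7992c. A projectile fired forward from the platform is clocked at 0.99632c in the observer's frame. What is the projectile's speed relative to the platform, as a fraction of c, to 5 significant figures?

u' ≈ 0.96750c

Inverse velocity addition: u' = (u − v)/(1 − uv/c²)
= (0.99632 − 0.7992)/(1 − 0.99632×0.7992) = 0.19712/0.2037411 = 0.96750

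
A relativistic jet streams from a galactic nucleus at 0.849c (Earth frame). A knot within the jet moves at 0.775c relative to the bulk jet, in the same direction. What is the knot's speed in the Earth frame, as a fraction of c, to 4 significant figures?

u ≈ 0.9795c

Relativistic velocity addition: u = (u' + v)/(1 + u'v/c²)
= (0.775 + 0.849)/(1 + 0.775×0.849) = 1.624/1.65797 = 0.9795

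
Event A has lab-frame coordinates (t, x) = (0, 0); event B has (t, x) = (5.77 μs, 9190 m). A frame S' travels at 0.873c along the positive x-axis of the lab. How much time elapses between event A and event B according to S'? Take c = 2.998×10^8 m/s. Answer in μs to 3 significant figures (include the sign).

γ = 1/√(1 − 0.873²) = 2.0504
Δt' = γ(Δt − vΔx/c²) = 2.0504 × (5.77 μs − 0.873×9190 m / (2.998×10^8 m/s))
= 2.0504 × (-20.991 μs) = -43.0 μs

Δt' ≈ -43.0 μs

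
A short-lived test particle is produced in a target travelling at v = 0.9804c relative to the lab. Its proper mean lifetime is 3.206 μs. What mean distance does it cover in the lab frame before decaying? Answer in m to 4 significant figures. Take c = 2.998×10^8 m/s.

d ≈ 4783 m

γ = 1/√(1 − 0.9804²) = 5.07569
Dilated lifetime: Δt = γτ₀ = 5.07569 × 3.206 μs = 16.2727 μs
d = vΔt = 0.9804c × 16.2727 μs = 2.93924×10^8 m/s × 1.62727×10^-5 s = 4783 m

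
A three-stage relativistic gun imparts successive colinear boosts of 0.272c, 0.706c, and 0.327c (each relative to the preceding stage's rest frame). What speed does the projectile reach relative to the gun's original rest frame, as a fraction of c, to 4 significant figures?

u ≈ 0.9047c

Compose boost 2: (0.706 + 0.272)/(1 + 0.706×0.272) = 0.9780/1.19203 = 0.820448
Compose boost 3: (0.327 + 0.820448)/(1 + 0.327×0.820448) = 1.14745/1.26829 = 0.9047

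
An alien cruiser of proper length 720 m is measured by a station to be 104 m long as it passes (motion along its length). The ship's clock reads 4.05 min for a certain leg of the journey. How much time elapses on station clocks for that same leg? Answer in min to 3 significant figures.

Δt ≈ 28.0 min

Length contraction ⇒ γ = L₀/L = 720/104 = 6.9231
Time dilation: Δt = γτ₀ = 6.9231 × 4.05 min = 28.0 min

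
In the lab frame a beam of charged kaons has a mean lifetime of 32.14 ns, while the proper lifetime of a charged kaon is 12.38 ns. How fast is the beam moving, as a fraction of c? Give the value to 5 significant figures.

γ = Δt/τ₀ = 32.14/12.38 = 2.596123
β = √(1 − 1/γ²) = √(1 − 1/2.596123²) = 0.92284

β ≈ 0.92284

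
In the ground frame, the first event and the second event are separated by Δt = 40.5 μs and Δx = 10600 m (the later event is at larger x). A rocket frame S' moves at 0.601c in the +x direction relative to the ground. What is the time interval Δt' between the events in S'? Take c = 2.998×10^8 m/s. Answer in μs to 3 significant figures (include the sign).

γ = 1/√(1 − 0.601²) = 1.2512
Δt' = γ(Δt − vΔx/c²) = 1.2512 × (40.5 μs − 0.601×10600 m / (2.998×10^8 m/s))
= 1.2512 × (19.251 μs) = 24.1 μs

Δt' ≈ 24.1 μs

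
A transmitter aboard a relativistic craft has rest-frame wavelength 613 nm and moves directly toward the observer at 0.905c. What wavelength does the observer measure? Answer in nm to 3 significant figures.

λ_obs ≈ 137 nm

Relativistic Doppler: λ_obs = λ_src √((1−β)/(1+β))
= 613 × √(0.095000/1.9050) = 613 × 0.22331 = 137 nm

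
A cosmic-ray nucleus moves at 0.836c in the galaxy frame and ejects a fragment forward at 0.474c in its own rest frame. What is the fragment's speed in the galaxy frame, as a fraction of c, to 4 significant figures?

Compose boost 2: (0.474 + 0.836)/(1 + 0.474×0.836) = 1.310/1.39626 = 0.9382

u ≈ 0.9382c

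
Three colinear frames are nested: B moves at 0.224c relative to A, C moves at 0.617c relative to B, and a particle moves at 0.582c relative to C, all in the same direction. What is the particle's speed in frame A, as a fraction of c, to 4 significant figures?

Compose boost 2: (0.617 + 0.224)/(1 + 0.617×0.224) = 0.8410/1.13821 = 0.738881
Compose boost 3: (0.582 + 0.738881)/(1 + 0.582×0.738881) = 1.32088/1.43003 = 0.9237

u ≈ 0.9237c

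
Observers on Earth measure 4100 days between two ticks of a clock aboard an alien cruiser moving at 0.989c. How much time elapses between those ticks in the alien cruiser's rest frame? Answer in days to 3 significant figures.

τ₀ ≈ 606 days

γ = 1/√(1 − 0.989²) = 6.7606
Proper time: τ₀ = Δt/γ = 4100/6.7606 = 606 days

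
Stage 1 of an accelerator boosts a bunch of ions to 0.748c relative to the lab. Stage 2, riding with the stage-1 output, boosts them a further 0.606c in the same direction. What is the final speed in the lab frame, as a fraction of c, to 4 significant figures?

u ≈ 0.9317c

Compose boost 2: (0.606 + 0.748)/(1 + 0.606×0.748) = 1.354/1.45329 = 0.9317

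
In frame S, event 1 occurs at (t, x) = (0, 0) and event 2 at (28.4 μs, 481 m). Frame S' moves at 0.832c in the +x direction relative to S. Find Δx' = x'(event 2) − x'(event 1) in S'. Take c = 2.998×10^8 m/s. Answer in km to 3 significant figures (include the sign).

Δx' ≈ -11.9 km

γ = 1/√(1 − 0.832²) = 1.8025
Δx' = γ(Δx − vΔt) = 1.8025 × (481 m − 0.832×(2.998×10^8 m/s)×28.4×10^-6 s)
= 1.8025 × (-6602.9 m) = -11.9 km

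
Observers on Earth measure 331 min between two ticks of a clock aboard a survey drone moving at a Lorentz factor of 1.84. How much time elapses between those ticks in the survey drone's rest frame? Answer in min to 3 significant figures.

τ₀ ≈ 180 min

γ = 1.84 (given)
Proper time: τ₀ = Δt/γ = 331/1.84 = 180 min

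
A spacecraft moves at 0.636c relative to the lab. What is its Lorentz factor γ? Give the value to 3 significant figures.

γ = 1/√(1 − β²) = 1/√(1 − 0.636²) = 1/√(0.59550) = 1.30

γ ≈ 1.30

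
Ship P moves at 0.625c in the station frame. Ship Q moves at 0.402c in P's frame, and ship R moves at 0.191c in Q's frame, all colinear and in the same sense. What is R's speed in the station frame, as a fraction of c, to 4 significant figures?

Compose boost 2: (0.402 + 0.625)/(1 + 0.402×0.625) = 1.027/1.25125 = 0.820779
Compose boost 3: (0.191 + 0.820779)/(1 + 0.191×0.820779) = 1.01178/1.15677 = 0.8747

u ≈ 0.8747c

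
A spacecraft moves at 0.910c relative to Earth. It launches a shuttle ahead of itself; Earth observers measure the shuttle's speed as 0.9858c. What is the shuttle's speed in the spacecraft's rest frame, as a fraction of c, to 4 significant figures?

u' ≈ 0.7365c

Inverse velocity addition: u' = (u − v)/(1 − uv/c²)
= (0.9858 − 0.910)/(1 − 0.9858×0.910) = 0.07580/0.102922 = 0.7365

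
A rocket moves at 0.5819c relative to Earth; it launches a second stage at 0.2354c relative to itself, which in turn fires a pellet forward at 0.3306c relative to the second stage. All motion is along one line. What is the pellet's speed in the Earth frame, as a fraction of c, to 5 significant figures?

Compose boost 2: (0.2354 + 0.5819)/(1 + 0.2354×0.5819) = 0.81730/1.136979 = 0.7188346
Compose boost 3: (0.3306 + 0.7188346)/(1 + 0.3306×0.7188346) = 1.049435/1.237647 = 0.84793

u ≈ 0.84793c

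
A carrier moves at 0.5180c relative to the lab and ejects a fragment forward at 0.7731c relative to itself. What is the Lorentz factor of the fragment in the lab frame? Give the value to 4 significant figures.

u_lab = (0.7731 + 0.5180)/(1 + 0.7731×0.5180) = 1.2911/1.400466 = 0.9219076
γ = 1/√(1 − 0.9219076²) = 2.581

γ ≈ 2.581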